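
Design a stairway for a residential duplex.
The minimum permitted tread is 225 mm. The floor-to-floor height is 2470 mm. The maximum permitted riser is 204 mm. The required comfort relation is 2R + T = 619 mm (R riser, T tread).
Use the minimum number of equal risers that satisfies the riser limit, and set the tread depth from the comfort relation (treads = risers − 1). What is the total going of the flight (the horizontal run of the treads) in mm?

2470 / 204 = 12.108 → round up to 13 risers.
R = 2470 ÷ 13 = 190 mm.
T = 619 − 2·190 = 239 mm, which satisfies the 225 mm minimum.
Going = (13 − 1) × 239 = 2868 mm.

2868 mm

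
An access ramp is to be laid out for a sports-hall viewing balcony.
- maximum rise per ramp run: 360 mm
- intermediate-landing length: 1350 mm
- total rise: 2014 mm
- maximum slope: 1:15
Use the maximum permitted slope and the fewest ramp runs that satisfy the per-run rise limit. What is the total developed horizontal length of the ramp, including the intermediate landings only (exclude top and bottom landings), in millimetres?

⌈2014/360⌉ = 6 ramp runs. That means 5 intermediate landings.
Horizontal run for 2014 mm of rise at 1:15 is 2014 × 15 = 30210 mm.
5 intermediate landings contribute 5 × 1350 = 6750 mm.
Developed length = 30210 + 6750 = 36960 mm.

36960 mm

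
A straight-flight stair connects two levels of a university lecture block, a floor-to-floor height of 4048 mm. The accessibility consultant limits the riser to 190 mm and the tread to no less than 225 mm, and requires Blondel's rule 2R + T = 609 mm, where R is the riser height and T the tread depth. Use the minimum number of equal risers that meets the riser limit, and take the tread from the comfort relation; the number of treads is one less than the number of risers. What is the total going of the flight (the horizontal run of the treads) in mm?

5061 mm

4048 / 190 = 21.305 → round up to 22 risers.
R = 4048 ÷ 22 = 184 mm.
From 2R + T = 609: T = 609 − 368 = 241 mm.
Treads = 22 − 1 = 21; going = 21 × 241 = 5061 mm.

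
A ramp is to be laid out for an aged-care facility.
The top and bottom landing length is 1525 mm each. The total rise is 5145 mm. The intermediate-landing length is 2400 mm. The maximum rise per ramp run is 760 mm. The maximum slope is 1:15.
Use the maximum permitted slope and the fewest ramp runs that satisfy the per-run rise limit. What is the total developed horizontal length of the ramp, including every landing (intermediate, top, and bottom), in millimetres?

5145 / 760 = 6.770 → round up to 7 ramp runs. That means 6 intermediate landings.
Ramp run (horizontal) at 1:15: 5145 × 15 = 77175 mm.
Intermediate landings: 6 × 2400 = 14400 mm.
Top and bottom landings: 2 × 1525 = 3050 mm.
Total = 77175 + 14400 + 3050 = 94625 mm.

94625 mm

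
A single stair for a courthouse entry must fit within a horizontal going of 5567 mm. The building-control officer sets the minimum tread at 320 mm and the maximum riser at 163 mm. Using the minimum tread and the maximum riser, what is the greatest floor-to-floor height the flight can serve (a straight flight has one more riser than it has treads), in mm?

Treads that fit: ⌊5567 / 320⌋ = 17.
Risers = treads + 1 = 18.
Maximum height = 18 × 163 = 2934 mm.

2934 mm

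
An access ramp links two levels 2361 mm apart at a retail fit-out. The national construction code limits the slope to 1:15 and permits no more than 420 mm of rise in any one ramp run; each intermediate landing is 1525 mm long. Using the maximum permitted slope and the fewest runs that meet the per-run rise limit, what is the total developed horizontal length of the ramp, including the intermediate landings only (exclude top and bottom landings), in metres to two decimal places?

2361 / 420 = 5.62, so 6 ramp runs are needed. That means 5 intermediate landings.
Horizontal run for 2361 mm of rise at 1:15 is 2361 × 15 = 35415 mm.
5 intermediate landings contribute 5 × 1525 = 7625 mm.
Developed length = 35415 + 7625 = 43040 mm.
= 43.04 m.

43.04 m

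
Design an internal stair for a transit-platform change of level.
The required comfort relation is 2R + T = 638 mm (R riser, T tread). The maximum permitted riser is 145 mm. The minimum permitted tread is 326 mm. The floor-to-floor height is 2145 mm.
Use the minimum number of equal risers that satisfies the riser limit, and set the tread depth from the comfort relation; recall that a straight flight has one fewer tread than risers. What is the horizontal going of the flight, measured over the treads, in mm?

2145 / 145 = 14.79, so 15 risers are needed.
Each riser is 2145/15 = 143 mm (≤ 145 mm).
From 2R + T = 638: T = 638 − 286 = 352 mm.
Treads = 15 − 1 = 14; going = 14 × 352 = 4928 mm.

4928 mm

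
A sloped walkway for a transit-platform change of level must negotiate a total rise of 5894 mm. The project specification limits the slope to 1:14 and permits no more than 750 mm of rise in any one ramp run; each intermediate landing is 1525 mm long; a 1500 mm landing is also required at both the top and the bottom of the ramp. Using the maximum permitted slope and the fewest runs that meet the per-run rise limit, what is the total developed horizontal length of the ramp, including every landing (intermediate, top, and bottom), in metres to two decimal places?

96.19 m

⌈5894/750⌉ = 8 ramp runs. That means 7 intermediate landings.
Ramp run (horizontal) at 1:14: 5894 × 14 = 82516 mm.
7 intermediate landings contribute 7 × 1525 = 10675 mm.
Top and bottom landings: 2 × 1500 = 3000 mm.
Total = 82516 + 10675 + 3000 = 96191 mm.
= 96.19 m.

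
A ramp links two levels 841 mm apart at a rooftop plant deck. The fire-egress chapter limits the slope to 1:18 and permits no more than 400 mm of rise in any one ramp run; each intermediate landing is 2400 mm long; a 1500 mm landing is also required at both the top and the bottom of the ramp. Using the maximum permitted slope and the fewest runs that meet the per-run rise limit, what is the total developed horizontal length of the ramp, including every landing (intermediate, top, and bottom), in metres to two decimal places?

22.94 m

At most 400 each: 841/400 = 2.10, giving 3 ramp runs. That means 2 intermediate landings.
Ramp run (horizontal) at 1:18: 841 × 18 = 15138 mm.
2 intermediate landings contribute 2 × 2400 = 4800 mm.
Top and bottom landings: 2 × 1500 = 3000 mm.
Total = 15138 + 4800 + 3000 = 22938 mm.
= 22.94 m.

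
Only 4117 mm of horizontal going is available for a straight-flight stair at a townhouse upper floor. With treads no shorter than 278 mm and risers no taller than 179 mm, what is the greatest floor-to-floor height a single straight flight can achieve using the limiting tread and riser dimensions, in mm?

4117 / 278 = 14.81, so 14 treads fit.
Risers = treads + 1 = 15.
Maximum height = 15 × 179 = 2685 mm.

2685 mm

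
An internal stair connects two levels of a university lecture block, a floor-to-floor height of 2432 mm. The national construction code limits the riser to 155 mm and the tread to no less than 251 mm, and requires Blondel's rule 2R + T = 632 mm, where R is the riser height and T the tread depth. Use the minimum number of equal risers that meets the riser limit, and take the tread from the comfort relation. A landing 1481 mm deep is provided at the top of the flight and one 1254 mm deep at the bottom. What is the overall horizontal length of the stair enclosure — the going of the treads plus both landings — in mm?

7655 mm

At most 155 each: 2432/155 = 15.69, giving 16 risers.
R = 2432 ÷ 16 = 152 mm.
From 2R + T = 632: T = 632 − 304 = 328 mm.
Treads = 16 − 1 = 15; going = 15 × 328 = 4920 mm.
Add landings: 4920 + 1481 + 1254 = 7655 mm.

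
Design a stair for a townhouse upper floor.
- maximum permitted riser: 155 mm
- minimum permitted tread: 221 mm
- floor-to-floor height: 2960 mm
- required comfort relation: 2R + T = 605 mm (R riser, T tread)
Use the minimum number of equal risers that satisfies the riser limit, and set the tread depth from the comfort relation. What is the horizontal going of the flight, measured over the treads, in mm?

⌈2960/155⌉ = 20 risers.
Each riser is 2960/20 = 148 mm (≤ 155 mm).
From 2R + T = 605: T = 605 − 296 = 309 mm.
Treads = 20 − 1 = 19; going = 19 × 309 = 5871 mm.

5871 mm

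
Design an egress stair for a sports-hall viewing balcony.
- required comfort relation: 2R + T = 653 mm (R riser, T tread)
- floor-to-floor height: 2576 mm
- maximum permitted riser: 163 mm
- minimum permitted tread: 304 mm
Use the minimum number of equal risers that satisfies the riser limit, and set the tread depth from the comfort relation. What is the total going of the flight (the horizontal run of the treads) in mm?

4965 mm

2576 / 163 = 15.804 → round up to 16 risers.
R = 2576 ÷ 16 = 161 mm.
Tread T = 653 − 2 × 161 = 331 mm (≥ 304 mm).
16 risers give 15 treads; going = 15 × 331 = 4965 mm.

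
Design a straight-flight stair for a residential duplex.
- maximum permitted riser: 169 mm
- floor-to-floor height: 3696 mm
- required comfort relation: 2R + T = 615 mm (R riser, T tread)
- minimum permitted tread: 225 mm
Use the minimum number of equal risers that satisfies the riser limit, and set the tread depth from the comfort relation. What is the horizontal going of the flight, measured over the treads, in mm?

3696 / 169 = 21.870 → round up to 22 risers.
Each riser is 3696/22 = 168 mm (≤ 169 mm).
From 2R + T = 615: T = 615 − 336 = 279 mm.
Treads = 22 − 1 = 21; going = 21 × 279 = 5859 mm.

5859 mm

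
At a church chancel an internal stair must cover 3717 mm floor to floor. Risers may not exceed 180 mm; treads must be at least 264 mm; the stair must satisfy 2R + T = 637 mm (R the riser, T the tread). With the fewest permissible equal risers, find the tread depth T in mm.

3717 / 180 = 20.650 → round up to 21 risers.
Each riser is 3717/21 = 177 mm (≤ 180 mm).
Tread T = 637 − 2 × 177 = 283 mm (≥ 264 mm).

283 mm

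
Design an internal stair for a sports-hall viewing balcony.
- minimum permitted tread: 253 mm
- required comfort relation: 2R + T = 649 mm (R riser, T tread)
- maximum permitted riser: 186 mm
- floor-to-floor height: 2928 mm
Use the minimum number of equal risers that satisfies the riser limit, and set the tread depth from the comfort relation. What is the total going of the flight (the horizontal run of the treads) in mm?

⌈2928/186⌉ = 16 risers.
Each riser is 2928/16 = 183 mm (≤ 186 mm).
T = 649 − 2·183 = 283 mm, which satisfies the 253 mm minimum.
16 risers give 15 treads; going = 15 × 283 = 4245 mm.

4245 mm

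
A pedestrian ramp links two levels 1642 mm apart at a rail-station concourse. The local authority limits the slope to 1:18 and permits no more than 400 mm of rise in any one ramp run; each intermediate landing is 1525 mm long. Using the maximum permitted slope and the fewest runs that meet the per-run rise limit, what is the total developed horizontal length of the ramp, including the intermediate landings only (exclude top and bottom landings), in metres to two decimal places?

35.66 m

⌈1642/400⌉ = 5 ramp runs. That means 4 intermediate landings.
Horizontal run for 1642 mm of rise at 1:18 is 1642 × 18 = 29556 mm.
4 intermediate landings contribute 4 × 1525 = 6100 mm.
Developed length = 29556 + 6100 = 35656 mm.
= 35.66 m.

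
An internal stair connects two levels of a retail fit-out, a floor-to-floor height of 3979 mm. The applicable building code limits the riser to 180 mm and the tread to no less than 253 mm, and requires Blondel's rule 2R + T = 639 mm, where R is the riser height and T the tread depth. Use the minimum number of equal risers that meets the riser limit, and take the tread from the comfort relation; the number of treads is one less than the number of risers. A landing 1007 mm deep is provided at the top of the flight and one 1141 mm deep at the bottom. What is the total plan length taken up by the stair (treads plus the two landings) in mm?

⌈3979/180⌉ = 23 risers.
Each riser is 3979/23 = 173 mm (≤ 180 mm).
Tread T = 639 − 2 × 173 = 293 mm (≥ 253 mm).
23 risers give 22 treads; going = 22 × 293 = 6446 mm.
Add landings: 6446 + 1007 + 1141 = 8594 mm.

8594 mm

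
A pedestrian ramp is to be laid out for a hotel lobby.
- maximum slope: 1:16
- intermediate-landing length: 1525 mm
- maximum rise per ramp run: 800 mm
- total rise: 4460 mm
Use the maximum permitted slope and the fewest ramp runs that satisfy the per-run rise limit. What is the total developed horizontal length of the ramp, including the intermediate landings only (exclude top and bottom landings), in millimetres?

78985 mm

At most 800 each: 4460/800 = 5.58, giving 6 ramp runs. That means 5 intermediate landings.
Ramp run (horizontal) at 1:16: 4460 × 16 = 71360 mm.
5 intermediate landings contribute 5 × 1525 = 7625 mm.
Developed length = 71360 + 7625 = 78985 mm.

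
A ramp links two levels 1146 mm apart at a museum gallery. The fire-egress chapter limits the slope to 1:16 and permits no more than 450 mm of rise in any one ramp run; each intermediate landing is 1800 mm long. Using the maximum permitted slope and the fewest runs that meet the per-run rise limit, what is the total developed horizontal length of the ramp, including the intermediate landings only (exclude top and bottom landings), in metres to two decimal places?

21.94 m

At most 450 each: 1146/450 = 2.55, giving 3 ramp runs. That means 2 intermediate landings.
Ramp run (horizontal) at 1:16: 1146 × 16 = 18336 mm.
2 intermediate landings contribute 2 × 1800 = 3600 mm.
Developed length = 18336 + 3600 = 21936 mm.
= 21.94 m.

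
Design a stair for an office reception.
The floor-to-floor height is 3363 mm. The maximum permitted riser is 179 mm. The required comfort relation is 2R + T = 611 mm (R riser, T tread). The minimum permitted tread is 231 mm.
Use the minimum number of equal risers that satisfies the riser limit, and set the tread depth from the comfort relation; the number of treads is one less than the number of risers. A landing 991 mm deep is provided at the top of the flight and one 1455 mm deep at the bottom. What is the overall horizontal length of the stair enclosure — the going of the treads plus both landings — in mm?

3363 / 179 = 18.788 → round up to 19 risers.
R = 3363 ÷ 19 = 177 mm.
Tread T = 611 − 2 × 177 = 257 mm (≥ 231 mm).
Going = (19 − 1) × 257 = 4626 mm.
Add landings: 4626 + 991 + 1455 = 7072 mm.

7072 mm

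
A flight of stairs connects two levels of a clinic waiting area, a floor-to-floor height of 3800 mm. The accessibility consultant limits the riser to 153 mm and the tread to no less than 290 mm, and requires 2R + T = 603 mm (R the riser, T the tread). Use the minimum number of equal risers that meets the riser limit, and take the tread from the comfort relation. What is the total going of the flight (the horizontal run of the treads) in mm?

At most 153 each: 3800/153 = 24.84, giving 25 risers.
R = 3800 ÷ 25 = 152 mm.
T = 603 − 2·152 = 299 mm, which satisfies the 290 mm minimum.
25 risers give 24 treads; going = 24 × 299 = 7176 mm.

7176 mm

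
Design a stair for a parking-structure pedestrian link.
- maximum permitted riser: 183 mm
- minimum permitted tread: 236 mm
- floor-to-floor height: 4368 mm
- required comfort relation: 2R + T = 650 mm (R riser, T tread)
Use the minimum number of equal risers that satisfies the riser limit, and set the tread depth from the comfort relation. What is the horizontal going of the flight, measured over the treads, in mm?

6578 mm

4368 / 183 = 23.869 → round up to 24 risers.
R = 4368 ÷ 24 = 182 mm.
Tread T = 650 − 2 × 182 = 286 mm (≥ 236 mm).
24 risers give 23 treads; going = 23 × 286 = 6578 mm.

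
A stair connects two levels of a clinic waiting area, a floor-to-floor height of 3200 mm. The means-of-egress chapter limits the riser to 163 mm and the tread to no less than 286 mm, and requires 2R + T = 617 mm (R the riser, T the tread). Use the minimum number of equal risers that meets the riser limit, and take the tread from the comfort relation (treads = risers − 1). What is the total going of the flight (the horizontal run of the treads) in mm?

5643 mm

⌈3200/163⌉ = 20 risers.
Riser R = 3200 / 20 = 160 mm, within the 163 mm limit.
Tread T = 617 − 2 × 160 = 297 mm (≥ 286 mm).
20 risers give 19 treads; going = 19 × 297 = 5643 mm.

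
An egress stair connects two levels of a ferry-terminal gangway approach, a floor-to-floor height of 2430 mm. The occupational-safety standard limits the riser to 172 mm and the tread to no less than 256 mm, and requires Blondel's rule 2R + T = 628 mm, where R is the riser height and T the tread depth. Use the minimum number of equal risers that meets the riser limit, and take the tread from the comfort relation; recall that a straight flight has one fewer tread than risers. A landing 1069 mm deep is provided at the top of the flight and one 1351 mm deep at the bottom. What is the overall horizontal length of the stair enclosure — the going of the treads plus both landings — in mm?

6676 mm

2430 / 172 = 14.13, so 15 risers are needed.
R = 2430 ÷ 15 = 162 mm.
From 2R + T = 628: T = 628 − 324 = 304 mm.
Treads = 15 − 1 = 14; going = 14 × 304 = 4256 mm.
Enclosure = 4256 + 1069 + 1351 = 6676 mm.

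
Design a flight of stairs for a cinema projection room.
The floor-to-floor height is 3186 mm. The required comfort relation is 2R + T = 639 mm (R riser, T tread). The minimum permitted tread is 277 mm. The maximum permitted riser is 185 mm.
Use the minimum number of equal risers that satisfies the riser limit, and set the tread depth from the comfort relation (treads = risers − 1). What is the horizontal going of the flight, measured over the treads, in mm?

4845 mm

3186 / 185 = 17.22, so 18 risers are needed.
Each riser is 3186/18 = 177 mm (≤ 185 mm).
T = 639 − 2·177 = 285 mm, which satisfies the 277 mm minimum.
18 risers give 17 treads; going = 17 × 285 = 4845 mm.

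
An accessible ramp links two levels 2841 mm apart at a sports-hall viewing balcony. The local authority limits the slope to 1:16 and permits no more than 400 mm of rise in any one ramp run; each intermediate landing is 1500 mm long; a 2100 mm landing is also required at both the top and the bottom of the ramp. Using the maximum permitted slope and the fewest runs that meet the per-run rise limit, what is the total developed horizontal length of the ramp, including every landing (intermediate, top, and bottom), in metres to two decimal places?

At most 400 each: 2841/400 = 7.10, giving 8 ramp runs. That means 7 intermediate landings.
Ramp run (horizontal) at 1:16: 2841 × 16 = 45456 mm.
Intermediate landings: 7 × 1500 = 10500 mm.
Top and bottom landings: 2 × 2100 = 4200 mm.
Total = 45456 + 10500 + 4200 = 60156 mm.
= 60.16 m.

60.16 m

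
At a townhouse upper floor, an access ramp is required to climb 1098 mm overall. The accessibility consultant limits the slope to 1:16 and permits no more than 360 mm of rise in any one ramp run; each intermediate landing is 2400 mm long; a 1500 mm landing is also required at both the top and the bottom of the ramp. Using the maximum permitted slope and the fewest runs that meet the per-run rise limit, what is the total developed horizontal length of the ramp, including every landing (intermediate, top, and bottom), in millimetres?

At most 360 each: 1098/360 = 3.05, giving 4 ramp runs. That means 3 intermediate landings.
Ramp run (horizontal) at 1:16: 1098 × 16 = 17568 mm.
Intermediate landings: 3 × 2400 = 7200 mm.
Top and bottom landings: 2 × 1500 = 3000 mm.
Total = 17568 + 7200 + 3000 = 27768 mm.

27768 mm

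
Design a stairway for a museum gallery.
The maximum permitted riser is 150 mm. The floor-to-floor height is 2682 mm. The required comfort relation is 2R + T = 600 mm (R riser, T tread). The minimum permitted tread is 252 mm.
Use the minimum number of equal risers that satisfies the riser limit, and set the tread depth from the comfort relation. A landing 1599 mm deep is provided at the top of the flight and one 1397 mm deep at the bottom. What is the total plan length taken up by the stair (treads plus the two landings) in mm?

2682 / 150 = 17.880 → round up to 18 risers.
R = 2682 ÷ 18 = 149 mm.
T = 600 − 2·149 = 302 mm, which satisfies the 252 mm minimum.
18 risers give 17 treads; going = 17 × 302 = 5134 mm.
Add landings: 5134 + 1599 + 1397 = 8130 mm.

8130 mm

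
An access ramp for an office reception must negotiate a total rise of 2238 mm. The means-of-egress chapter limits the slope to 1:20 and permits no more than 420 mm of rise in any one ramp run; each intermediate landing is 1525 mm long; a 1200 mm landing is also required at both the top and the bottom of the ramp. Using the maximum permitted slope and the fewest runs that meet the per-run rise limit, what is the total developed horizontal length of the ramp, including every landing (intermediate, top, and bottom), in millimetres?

54785 mm

2238 / 420 = 5.33, so 6 ramp runs are needed. That means 5 intermediate landings.
Horizontal run for 2238 mm of rise at 1:20 is 2238 × 20 = 44760 mm.
5 intermediate landings contribute 5 × 1525 = 7625 mm.
Top and bottom landings: 2 × 1200 = 2400 mm.
Total = 44760 + 7625 + 2400 = 54785 mm.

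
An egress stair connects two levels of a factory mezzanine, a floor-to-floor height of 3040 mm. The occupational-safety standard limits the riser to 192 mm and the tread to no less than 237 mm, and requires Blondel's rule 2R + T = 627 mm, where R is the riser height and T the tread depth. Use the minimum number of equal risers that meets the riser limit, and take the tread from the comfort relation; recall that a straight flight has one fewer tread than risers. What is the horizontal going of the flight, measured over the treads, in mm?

3705 mm

3040 / 192 = 15.83, so 16 risers are needed.
Each riser is 3040/16 = 190 mm (≤ 192 mm).
T = 627 − 2·190 = 247 mm, which satisfies the 237 mm minimum.
Going = (16 − 1) × 247 = 3705 mm.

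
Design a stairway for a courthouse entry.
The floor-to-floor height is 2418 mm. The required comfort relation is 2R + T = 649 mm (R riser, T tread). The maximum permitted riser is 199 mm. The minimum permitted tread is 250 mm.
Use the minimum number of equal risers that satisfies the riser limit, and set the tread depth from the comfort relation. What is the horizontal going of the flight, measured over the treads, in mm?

3324 mm

2418 / 199 = 12.15, so 13 risers are needed.
R = 2418 ÷ 13 = 186 mm.
Tread T = 649 − 2 × 186 = 277 mm (≥ 250 mm).
13 risers give 12 treads; going = 12 × 277 = 3324 mm.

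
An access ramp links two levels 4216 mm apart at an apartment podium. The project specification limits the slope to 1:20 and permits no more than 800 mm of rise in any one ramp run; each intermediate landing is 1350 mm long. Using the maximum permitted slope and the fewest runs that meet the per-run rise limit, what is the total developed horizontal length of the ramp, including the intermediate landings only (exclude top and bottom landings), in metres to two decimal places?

⌈4216/800⌉ = 6 ramp runs. That means 5 intermediate landings.
Ramp run (horizontal) at 1:20: 4216 × 20 = 84320 mm.
5 intermediate landings contribute 5 × 1350 = 6750 mm.
Total developed length = 84320 + 6750 = 91070 mm.
= 91.07 m.

91.07 m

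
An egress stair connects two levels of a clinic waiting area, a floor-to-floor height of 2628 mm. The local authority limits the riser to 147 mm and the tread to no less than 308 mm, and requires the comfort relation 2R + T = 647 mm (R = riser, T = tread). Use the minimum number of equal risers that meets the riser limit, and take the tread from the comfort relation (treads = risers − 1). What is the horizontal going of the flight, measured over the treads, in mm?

6035 mm

2628 / 147 = 17.878 → round up to 18 risers.
R = 2628 ÷ 18 = 146 mm.
Tread T = 647 − 2 × 146 = 355 mm (≥ 308 mm).
18 risers give 17 treads; going = 17 × 355 = 6035 mm.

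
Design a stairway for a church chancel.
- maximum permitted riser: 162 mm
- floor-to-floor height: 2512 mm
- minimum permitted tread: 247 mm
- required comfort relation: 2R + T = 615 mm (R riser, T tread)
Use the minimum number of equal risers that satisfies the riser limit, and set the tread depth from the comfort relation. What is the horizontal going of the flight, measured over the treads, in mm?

4515 mm

At most 162 each: 2512/162 = 15.51, giving 16 risers.
Riser R = 2512 / 16 = 157 mm, within the 162 mm limit.
Tread T = 615 − 2 × 157 = 301 mm (≥ 247 mm).
Going = (16 − 1) × 301 = 4515 mm.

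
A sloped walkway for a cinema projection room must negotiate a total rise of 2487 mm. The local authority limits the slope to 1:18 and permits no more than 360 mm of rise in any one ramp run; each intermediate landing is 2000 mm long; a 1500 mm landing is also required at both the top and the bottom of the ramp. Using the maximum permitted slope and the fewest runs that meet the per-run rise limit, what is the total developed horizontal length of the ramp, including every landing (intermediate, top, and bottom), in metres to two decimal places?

59.77 m

⌈2487/360⌉ = 7 ramp runs. That means 6 intermediate landings.
Horizontal run for 2487 mm of rise at 1:18 is 2487 × 18 = 44766 mm.
Intermediate landings: 6 × 2000 = 12000 mm.
Top and bottom landings: 2 × 1500 = 3000 mm.
Total = 44766 + 12000 + 3000 = 59766 mm.
= 59.77 m.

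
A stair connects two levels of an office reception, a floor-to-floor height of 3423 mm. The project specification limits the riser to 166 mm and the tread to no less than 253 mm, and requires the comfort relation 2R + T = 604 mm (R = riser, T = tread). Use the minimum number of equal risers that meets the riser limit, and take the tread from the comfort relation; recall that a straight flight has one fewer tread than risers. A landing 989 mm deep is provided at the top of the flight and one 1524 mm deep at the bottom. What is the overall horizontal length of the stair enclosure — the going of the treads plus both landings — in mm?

⌈3423/166⌉ = 21 risers.
Riser R = 3423 / 21 = 163 mm, within the 166 mm limit.
Tread T = 604 − 2 × 163 = 278 mm (≥ 253 mm).
Treads = 21 − 1 = 20; going = 20 × 278 = 5560 mm.
Enclosure = 5560 + 989 + 1524 = 8073 mm.

8073 mm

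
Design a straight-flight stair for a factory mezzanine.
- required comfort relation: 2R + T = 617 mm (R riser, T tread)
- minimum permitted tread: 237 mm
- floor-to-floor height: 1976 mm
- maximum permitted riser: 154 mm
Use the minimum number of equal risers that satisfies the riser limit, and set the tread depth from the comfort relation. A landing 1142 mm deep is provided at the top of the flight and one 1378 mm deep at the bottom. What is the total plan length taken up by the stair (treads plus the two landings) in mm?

⌈1976/154⌉ = 13 risers.
R = 1976 ÷ 13 = 152 mm.
T = 617 − 2·152 = 313 mm, which satisfies the 237 mm minimum.
13 risers give 12 treads; going = 12 × 313 = 3756 mm.
Add landings: 3756 + 1142 + 1378 = 6276 mm.

6276 mm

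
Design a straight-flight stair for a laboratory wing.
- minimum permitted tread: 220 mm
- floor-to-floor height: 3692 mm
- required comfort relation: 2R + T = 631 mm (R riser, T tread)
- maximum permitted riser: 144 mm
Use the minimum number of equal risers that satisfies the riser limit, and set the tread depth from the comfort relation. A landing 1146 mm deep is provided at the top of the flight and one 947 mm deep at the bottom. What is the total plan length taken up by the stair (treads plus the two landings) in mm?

10768 mm

3692 / 144 = 25.639 → round up to 26 risers.
Riser R = 3692 / 26 = 142 mm, within the 144 mm limit.
From 2R + T = 631: T = 631 − 284 = 347 mm.
Treads = 26 − 1 = 25; going = 25 × 347 = 8675 mm.
Add landings: 8675 + 1146 + 947 = 10768 mm.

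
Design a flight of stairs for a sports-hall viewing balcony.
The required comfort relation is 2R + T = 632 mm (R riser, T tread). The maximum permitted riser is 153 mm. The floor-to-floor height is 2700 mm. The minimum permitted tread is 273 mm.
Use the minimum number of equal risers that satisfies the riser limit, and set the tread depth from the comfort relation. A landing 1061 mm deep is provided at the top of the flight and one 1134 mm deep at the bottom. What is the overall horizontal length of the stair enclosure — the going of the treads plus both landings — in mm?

7839 mm

2700 / 153 = 17.65, so 18 risers are needed.
R = 2700 ÷ 18 = 150 mm.
T = 632 − 2·150 = 332 mm, which satisfies the 273 mm minimum.
18 risers give 17 treads; going = 17 × 332 = 5644 mm.
Add landings: 5644 + 1061 + 1134 = 7839 mm.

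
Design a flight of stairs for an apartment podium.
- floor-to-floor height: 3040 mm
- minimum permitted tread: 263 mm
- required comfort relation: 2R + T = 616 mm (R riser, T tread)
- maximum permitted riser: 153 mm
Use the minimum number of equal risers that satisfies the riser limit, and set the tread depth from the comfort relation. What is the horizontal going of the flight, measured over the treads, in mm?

5928 mm

3040 / 153 = 19.87, so 20 risers are needed.
R = 3040 ÷ 20 = 152 mm.
T = 616 − 2·152 = 312 mm, which satisfies the 263 mm minimum.
Going = (20 − 1) × 312 = 5928 mm.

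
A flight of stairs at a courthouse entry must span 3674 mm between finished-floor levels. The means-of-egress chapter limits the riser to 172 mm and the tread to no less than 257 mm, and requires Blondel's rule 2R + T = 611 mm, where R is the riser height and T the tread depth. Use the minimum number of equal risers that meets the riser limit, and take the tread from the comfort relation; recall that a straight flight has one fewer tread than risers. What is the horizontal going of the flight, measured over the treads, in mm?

At most 172 each: 3674/172 = 21.36, giving 22 risers.
Each riser is 3674/22 = 167 mm (≤ 172 mm).
T = 611 − 2·167 = 277 mm, which satisfies the 257 mm minimum.
Going = (22 − 1) × 277 = 5817 mm.

5817 mm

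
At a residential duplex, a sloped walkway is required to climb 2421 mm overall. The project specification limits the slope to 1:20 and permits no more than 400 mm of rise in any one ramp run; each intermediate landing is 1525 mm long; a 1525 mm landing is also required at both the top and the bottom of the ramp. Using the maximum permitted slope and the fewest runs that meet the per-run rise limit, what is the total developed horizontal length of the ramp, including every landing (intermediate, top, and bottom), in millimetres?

2421 / 400 = 6.053 → round up to 7 ramp runs. That means 6 intermediate landings.
Ramp run (horizontal) at 1:20: 2421 × 20 = 48420 mm.
Intermediate landings: 6 × 1525 = 9150 mm.
Top and bottom landings: 2 × 1525 = 3050 mm.
Total = 48420 + 9150 + 3050 = 60620 mm.

60620 mm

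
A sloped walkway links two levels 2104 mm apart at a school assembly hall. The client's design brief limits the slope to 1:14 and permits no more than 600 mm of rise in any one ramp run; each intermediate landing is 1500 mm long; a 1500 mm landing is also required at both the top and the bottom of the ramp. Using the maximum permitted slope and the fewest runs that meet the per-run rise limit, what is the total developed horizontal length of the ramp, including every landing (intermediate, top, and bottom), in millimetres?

⌈2104/600⌉ = 4 ramp runs. That means 3 intermediate landings.
Horizontal run for 2104 mm of rise at 1:14 is 2104 × 14 = 29456 mm.
3 intermediate landings contribute 3 × 1500 = 4500 mm.
Top and bottom landings: 2 × 1500 = 3000 mm.
Total = 29456 + 4500 + 3000 = 36956 mm.

36956 mm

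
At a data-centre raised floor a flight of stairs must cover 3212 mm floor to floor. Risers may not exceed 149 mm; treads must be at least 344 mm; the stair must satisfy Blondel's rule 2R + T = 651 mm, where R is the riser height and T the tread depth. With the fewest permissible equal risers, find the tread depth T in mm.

At most 149 each: 3212/149 = 21.56, giving 22 risers.
Each riser is 3212/22 = 146 mm (≤ 149 mm).
From 2R + T = 651: T = 651 − 292 = 359 mm.

359 mm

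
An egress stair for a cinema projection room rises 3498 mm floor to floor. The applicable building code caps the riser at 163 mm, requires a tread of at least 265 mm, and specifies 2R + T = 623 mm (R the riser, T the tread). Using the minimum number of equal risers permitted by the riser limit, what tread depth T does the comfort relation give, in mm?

3498 / 163 = 21.46, so 22 risers are needed.
Each riser is 3498/22 = 159 mm (≤ 163 mm).
From 2R + T = 623: T = 623 − 318 = 305 mm.

305 mm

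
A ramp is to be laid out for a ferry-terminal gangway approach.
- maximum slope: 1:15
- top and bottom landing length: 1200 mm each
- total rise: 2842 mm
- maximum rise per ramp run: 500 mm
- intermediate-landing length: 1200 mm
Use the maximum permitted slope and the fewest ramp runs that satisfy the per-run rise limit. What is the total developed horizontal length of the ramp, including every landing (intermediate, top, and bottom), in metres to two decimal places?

51.03 m

2842 / 500 = 5.684 → round up to 6 ramp runs. That means 5 intermediate landings.
Horizontal run for 2842 mm of rise at 1:15 is 2842 × 15 = 42630 mm.
Intermediate landings: 5 × 1200 = 6000 mm.
Top and bottom landings: 2 × 1200 = 2400 mm.
Total = 42630 + 6000 + 2400 = 51030 mm.
= 51.03 m.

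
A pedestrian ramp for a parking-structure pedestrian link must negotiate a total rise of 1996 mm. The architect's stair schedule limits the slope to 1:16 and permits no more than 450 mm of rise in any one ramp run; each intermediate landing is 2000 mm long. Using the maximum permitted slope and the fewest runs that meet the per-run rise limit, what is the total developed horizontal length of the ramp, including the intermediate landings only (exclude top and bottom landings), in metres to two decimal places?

⌈1996/450⌉ = 5 ramp runs. That means 4 intermediate landings.
Ramp run (horizontal) at 1:16: 1996 × 16 = 31936 mm.
Intermediate landings: 4 × 2000 = 8000 mm.
Total developed length = 31936 + 8000 = 39936 mm.
= 39.94 m.

39.94 m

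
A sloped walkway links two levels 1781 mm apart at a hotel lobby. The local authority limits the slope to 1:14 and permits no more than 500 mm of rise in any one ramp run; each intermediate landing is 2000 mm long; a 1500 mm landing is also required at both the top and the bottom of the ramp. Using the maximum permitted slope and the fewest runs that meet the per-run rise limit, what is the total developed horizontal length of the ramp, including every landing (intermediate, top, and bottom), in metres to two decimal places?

At most 500 each: 1781/500 = 3.56, giving 4 ramp runs. That means 3 intermediate landings.
Horizontal run for 1781 mm of rise at 1:14 is 1781 × 14 = 24934 mm.
Intermediate landings: 3 × 2000 = 6000 mm.
Top and bottom landings: 2 × 1500 = 3000 mm.
Total = 24934 + 6000 + 3000 = 33934 mm.
= 33.93 m.

33.93 m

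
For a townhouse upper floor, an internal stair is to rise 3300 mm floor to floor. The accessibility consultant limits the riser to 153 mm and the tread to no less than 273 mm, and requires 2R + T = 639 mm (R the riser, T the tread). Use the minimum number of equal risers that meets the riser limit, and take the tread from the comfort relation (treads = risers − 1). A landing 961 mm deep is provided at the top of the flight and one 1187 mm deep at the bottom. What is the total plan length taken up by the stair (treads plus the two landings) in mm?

3300 / 153 = 21.57, so 22 risers are needed.
Riser R = 3300 / 22 = 150 mm, within the 153 mm limit.
Tread T = 639 − 2 × 150 = 339 mm (≥ 273 mm).
Treads = 22 − 1 = 21; going = 21 × 339 = 7119 mm.
Enclosure = 7119 + 961 + 1187 = 9267 mm.

9267 mm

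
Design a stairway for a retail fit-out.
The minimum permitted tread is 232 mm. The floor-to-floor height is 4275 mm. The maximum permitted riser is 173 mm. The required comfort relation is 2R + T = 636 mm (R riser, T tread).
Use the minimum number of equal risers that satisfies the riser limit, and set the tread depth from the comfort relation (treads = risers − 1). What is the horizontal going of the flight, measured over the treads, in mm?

7056 mm

⌈4275/173⌉ = 25 risers.
R = 4275 ÷ 25 = 171 mm.
T = 636 − 2·171 = 294 mm, which satisfies the 232 mm minimum.
Treads = 25 − 1 = 24; going = 24 × 294 = 7056 mm.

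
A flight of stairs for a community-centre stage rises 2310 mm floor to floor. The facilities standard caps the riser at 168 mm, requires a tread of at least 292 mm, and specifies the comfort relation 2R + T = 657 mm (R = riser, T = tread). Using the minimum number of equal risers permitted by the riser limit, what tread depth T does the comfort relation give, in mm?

327 mm

2310 / 168 = 13.750 → round up to 14 risers.
Riser R = 2310 / 14 = 165 mm, within the 168 mm limit.
Tread T = 657 − 2 × 165 = 327 mm (≥ 292 mm).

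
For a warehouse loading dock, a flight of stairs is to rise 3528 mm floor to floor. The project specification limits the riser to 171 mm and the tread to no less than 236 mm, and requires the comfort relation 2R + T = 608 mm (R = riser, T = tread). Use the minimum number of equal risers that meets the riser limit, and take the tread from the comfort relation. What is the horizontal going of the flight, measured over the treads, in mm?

5440 mm

3528 / 171 = 20.63, so 21 risers are needed.
R = 3528 ÷ 21 = 168 mm.
From 2R + T = 608: T = 608 − 336 = 272 mm.
Treads = 21 − 1 = 20; going = 20 × 272 = 5440 mm.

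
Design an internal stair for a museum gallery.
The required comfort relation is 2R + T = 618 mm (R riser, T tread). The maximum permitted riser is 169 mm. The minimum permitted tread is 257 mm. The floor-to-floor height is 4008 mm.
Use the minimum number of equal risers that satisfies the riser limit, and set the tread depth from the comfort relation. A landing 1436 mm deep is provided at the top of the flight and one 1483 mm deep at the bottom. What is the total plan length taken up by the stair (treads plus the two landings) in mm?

9451 mm

At most 169 each: 4008/169 = 23.72, giving 24 risers.
Riser R = 4008 / 24 = 167 mm, within the 169 mm limit.
T = 618 − 2·167 = 284 mm, which satisfies the 257 mm minimum.
Going = (24 − 1) × 284 = 6532 mm.
Enclosure = 6532 + 1436 + 1483 = 9451 mm.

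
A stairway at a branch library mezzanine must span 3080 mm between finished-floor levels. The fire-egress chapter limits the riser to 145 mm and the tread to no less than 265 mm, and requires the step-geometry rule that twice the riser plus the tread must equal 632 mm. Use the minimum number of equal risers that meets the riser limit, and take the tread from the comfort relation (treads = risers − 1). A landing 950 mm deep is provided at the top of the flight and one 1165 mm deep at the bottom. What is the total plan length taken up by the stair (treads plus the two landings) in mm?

At most 145 each: 3080/145 = 21.24, giving 22 risers.
Each riser is 3080/22 = 140 mm (≤ 145 mm).
From 2R + T = 632: T = 632 − 280 = 352 mm.
Going = (22 − 1) × 352 = 7392 mm.
Enclosure = 7392 + 950 + 1165 = 9507 mm.

9507 mm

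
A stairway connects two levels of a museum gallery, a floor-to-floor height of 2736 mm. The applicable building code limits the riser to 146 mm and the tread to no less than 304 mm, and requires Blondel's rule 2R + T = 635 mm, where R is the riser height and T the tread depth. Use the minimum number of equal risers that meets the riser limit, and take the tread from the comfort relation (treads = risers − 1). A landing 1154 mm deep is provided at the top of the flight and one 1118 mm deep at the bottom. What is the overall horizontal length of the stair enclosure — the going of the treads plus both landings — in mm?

8518 mm

2736 / 146 = 18.74, so 19 risers are needed.
R = 2736 ÷ 19 = 144 mm.
Tread T = 635 − 2 × 144 = 347 mm (≥ 304 mm).
Going = (19 − 1) × 347 = 6246 mm.
Add landings: 6246 + 1154 + 1118 = 8518 mm.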